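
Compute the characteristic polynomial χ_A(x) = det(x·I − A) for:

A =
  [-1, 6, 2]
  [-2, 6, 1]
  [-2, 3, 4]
x^3 - 9*x^2 + 27*x - 27

Expanding det(x·I − A) (e.g. by cofactor expansion or by noting that A is similar to its Jordan form J, which has the same characteristic polynomial as A) gives
  χ_A(x) = x^3 - 9*x^2 + 27*x - 27
which factors as (x - 3)^3. The eigenvalues (with algebraic multiplicities) are λ = 3 with multiplicity 3.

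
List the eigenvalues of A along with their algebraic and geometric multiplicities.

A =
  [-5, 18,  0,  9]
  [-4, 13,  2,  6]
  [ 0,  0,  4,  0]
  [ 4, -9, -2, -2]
λ = 1: alg = 2, geom = 1; λ = 4: alg = 2, geom = 2

Step 1 — factor the characteristic polynomial to read off the algebraic multiplicities:
  χ_A(x) = (x - 4)^2*(x - 1)^2

Step 2 — compute geometric multiplicities via the rank-nullity identity g(λ) = n − rank(A − λI):
  rank(A − (1)·I) = 3, so dim ker(A − (1)·I) = n − 3 = 1
  rank(A − (4)·I) = 2, so dim ker(A − (4)·I) = n − 2 = 2

Summary:
  λ = 1: algebraic multiplicity = 2, geometric multiplicity = 1
  λ = 4: algebraic multiplicity = 2, geometric multiplicity = 2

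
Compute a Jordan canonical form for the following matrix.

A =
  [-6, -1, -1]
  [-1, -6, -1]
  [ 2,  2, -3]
J_2(-5) ⊕ J_1(-5)

The characteristic polynomial is
  det(x·I − A) = x^3 + 15*x^2 + 75*x + 125 = (x + 5)^3

Eigenvalues and multiplicities (the geometric multiplicity of λ is n − rank(A − λI), which equals the number of Jordan blocks for λ):
  λ = -5: algebraic multiplicity = 3, geometric multiplicity = 2

Determining the block sizes for each eigenvalue:
  λ = -5: 2 blocks summing to 3 forces exactly one block of size 2 and the rest size 1 → block sizes [2, 1]

Assembling the blocks gives a Jordan form
J =
  [-5,  1,  0]
  [ 0, -5,  0]
  [ 0,  0, -5]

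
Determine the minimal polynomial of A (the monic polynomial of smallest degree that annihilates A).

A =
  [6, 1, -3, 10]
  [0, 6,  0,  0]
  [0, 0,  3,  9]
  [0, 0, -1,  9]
x^3 - 18*x^2 + 108*x - 216

The characteristic polynomial is χ_A(x) = (x - 6)^4, so the eigenvalues are known. The minimal polynomial is
  m_A(x) = Π_λ (x − λ)^{k_λ}
where k_λ is the size of the *largest* Jordan block for λ (equivalently, the smallest k with (A − λI)^k v = 0 for every generalised eigenvector v of λ).

  λ = 6: largest Jordan block has size 3, contributing (x − 6)^3

So m_A(x) = (x - 6)^3 = x^3 - 18*x^2 + 108*x - 216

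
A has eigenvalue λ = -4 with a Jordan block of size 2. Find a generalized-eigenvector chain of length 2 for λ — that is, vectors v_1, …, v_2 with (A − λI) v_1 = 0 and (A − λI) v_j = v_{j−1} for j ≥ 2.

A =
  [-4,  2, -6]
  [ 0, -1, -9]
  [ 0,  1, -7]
A Jordan chain for λ = -4 of length 2:
v_1 = (2, 3, 1)ᵀ
v_2 = (0, 1, 0)ᵀ

Let N = A − (-4)·I. We want v_2 with N^2 v_2 = 0 but N^1 v_2 ≠ 0; then v_{j-1} := N · v_j for j = 2, …, 2.

Pick v_2 = (0, 1, 0)ᵀ.
Then v_1 = N · v_2 = (2, 3, 1)ᵀ.

Sanity check: (A − (-4)·I) v_1 = (0, 0, 0)ᵀ = 0. ✓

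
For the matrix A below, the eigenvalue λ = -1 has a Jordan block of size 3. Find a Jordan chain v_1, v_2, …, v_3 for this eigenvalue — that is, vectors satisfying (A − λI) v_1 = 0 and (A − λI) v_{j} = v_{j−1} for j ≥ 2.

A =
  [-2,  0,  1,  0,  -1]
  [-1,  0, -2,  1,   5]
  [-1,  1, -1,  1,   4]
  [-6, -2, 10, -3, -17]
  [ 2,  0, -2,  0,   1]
A Jordan chain for λ = -1 of length 3:
v_1 = (-2, 6, 2, -24, 4)ᵀ
v_2 = (-1, -1, -1, -6, 2)ᵀ
v_3 = (1, 0, 0, 0, 0)ᵀ

Let N = A − (-1)·I. We want v_3 with N^3 v_3 = 0 but N^2 v_3 ≠ 0; then v_{j-1} := N · v_j for j = 3, …, 2.

Pick v_3 = (1, 0, 0, 0, 0)ᵀ.
Then v_2 = N · v_3 = (-1, -1, -1, -6, 2)ᵀ.
Then v_1 = N · v_2 = (-2, 6, 2, -24, 4)ᵀ.

Sanity check: (A − (-1)·I) v_1 = (0, 0, 0, 0, 0)ᵀ = 0. ✓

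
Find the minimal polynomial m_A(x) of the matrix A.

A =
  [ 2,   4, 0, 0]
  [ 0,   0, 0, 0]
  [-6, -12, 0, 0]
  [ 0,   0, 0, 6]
x^3 - 8*x^2 + 12*x

The characteristic polynomial is χ_A(x) = x^2*(x - 6)*(x - 2), so the eigenvalues are known. The minimal polynomial is
  m_A(x) = Π_λ (x − λ)^{k_λ}
where k_λ is the size of the *largest* Jordan block for λ (equivalently, the smallest k with (A − λI)^k v = 0 for every generalised eigenvector v of λ).

  λ = 0: largest Jordan block has size 1, contributing (x − 0)
  λ = 2: largest Jordan block has size 1, contributing (x − 2)
  λ = 6: largest Jordan block has size 1, contributing (x − 6)

So m_A(x) = x*(x - 6)*(x - 2) = x^3 - 8*x^2 + 12*x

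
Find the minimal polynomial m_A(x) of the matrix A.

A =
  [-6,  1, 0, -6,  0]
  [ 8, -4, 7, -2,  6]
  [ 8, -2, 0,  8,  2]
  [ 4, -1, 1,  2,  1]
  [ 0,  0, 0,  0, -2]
x^3 + 6*x^2 + 12*x + 8

The characteristic polynomial is χ_A(x) = (x + 2)^5, so the eigenvalues are known. The minimal polynomial is
  m_A(x) = Π_λ (x − λ)^{k_λ}
where k_λ is the size of the *largest* Jordan block for λ (equivalently, the smallest k with (A − λI)^k v = 0 for every generalised eigenvector v of λ).

  λ = -2: largest Jordan block has size 3, contributing (x + 2)^3

So m_A(x) = (x + 2)^3 = x^3 + 6*x^2 + 12*x + 8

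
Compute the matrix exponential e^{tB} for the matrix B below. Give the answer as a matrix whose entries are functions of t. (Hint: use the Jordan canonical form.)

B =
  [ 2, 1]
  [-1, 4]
e^{tB} =
  [-t*exp(3*t) + exp(3*t), t*exp(3*t)]
  [-t*exp(3*t), t*exp(3*t) + exp(3*t)]

Strategy: write B = P · J · P⁻¹ where J is a Jordan canonical form, so e^{tB} = P · e^{tJ} · P⁻¹, and e^{tJ} can be computed block-by-block.

B has Jordan form
J =
  [3, 1]
  [0, 3]
(up to reordering of blocks).

Per-block formulas:
  For a 2×2 Jordan block J_2(3): exp(t · J_2(3)) = e^(3t)·(I + t·N), where N is the 2×2 nilpotent shift.

After assembling e^{tJ} and conjugating by P, we get:

e^{tB} =
  [-t*exp(3*t) + exp(3*t), t*exp(3*t)]
  [-t*exp(3*t), t*exp(3*t) + exp(3*t)]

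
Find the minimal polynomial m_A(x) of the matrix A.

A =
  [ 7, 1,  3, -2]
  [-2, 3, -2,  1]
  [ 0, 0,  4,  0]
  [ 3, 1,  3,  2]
x^3 - 12*x^2 + 48*x - 64

The characteristic polynomial is χ_A(x) = (x - 4)^4, so the eigenvalues are known. The minimal polynomial is
  m_A(x) = Π_λ (x − λ)^{k_λ}
where k_λ is the size of the *largest* Jordan block for λ (equivalently, the smallest k with (A − λI)^k v = 0 for every generalised eigenvector v of λ).

  λ = 4: largest Jordan block has size 3, contributing (x − 4)^3

So m_A(x) = (x - 4)^3 = x^3 - 12*x^2 + 48*x - 64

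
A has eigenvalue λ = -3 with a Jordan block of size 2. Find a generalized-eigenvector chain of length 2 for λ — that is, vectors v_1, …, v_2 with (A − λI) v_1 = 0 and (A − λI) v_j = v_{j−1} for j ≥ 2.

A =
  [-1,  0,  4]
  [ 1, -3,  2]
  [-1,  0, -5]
A Jordan chain for λ = -3 of length 2:
v_1 = (2, 1, -1)ᵀ
v_2 = (1, 0, 0)ᵀ

Let N = A − (-3)·I. We want v_2 with N^2 v_2 = 0 but N^1 v_2 ≠ 0; then v_{j-1} := N · v_j for j = 2, …, 2.

Pick v_2 = (1, 0, 0)ᵀ.
Then v_1 = N · v_2 = (2, 1, -1)ᵀ.

Sanity check: (A − (-3)·I) v_1 = (0, 0, 0)ᵀ = 0. ✓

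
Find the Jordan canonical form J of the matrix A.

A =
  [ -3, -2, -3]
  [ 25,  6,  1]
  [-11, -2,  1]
J_1(0) ⊕ J_2(2)

The characteristic polynomial is
  det(x·I − A) = x^3 - 4*x^2 + 4*x = x*(x - 2)^2

Eigenvalues and multiplicities (the geometric multiplicity of λ is n − rank(A − λI), which equals the number of Jordan blocks for λ):
  λ = 0: algebraic multiplicity = 1, geometric multiplicity = 1
  λ = 2: algebraic multiplicity = 2, geometric multiplicity = 1

Determining the block sizes for each eigenvalue:
  λ = 0: one block (gm = 1), so the single block has size am = 1 → block sizes [1]
  λ = 2: one block (gm = 1), so the single block has size am = 2 → block sizes [2]

Assembling the blocks gives a Jordan form
J =
  [0, 0, 0]
  [0, 2, 1]
  [0, 0, 2]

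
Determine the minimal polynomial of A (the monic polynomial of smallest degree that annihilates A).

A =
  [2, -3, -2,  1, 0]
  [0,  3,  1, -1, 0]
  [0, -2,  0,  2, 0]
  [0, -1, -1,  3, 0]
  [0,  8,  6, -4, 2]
x^2 - 4*x + 4

The characteristic polynomial is χ_A(x) = (x - 2)^5, so the eigenvalues are known. The minimal polynomial is
  m_A(x) = Π_λ (x − λ)^{k_λ}
where k_λ is the size of the *largest* Jordan block for λ (equivalently, the smallest k with (A − λI)^k v = 0 for every generalised eigenvector v of λ).

  λ = 2: largest Jordan block has size 2, contributing (x − 2)^2

So m_A(x) = (x - 2)^2 = x^2 - 4*x + 4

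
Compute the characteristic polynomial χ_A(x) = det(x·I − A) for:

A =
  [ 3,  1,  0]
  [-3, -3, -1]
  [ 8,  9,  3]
x^3 - 3*x^2 + 3*x - 1

Expanding det(x·I − A) (e.g. by cofactor expansion or by noting that A is similar to its Jordan form J, which has the same characteristic polynomial as A) gives
  χ_A(x) = x^3 - 3*x^2 + 3*x - 1
which factors as (x - 1)^3. The eigenvalues (with algebraic multiplicities) are λ = 1 with multiplicity 3.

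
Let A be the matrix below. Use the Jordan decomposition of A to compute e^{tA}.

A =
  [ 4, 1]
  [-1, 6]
e^{tA} =
  [-t*exp(5*t) + exp(5*t), t*exp(5*t)]
  [-t*exp(5*t), t*exp(5*t) + exp(5*t)]

Strategy: write A = P · J · P⁻¹ where J is a Jordan canonical form, so e^{tA} = P · e^{tJ} · P⁻¹, and e^{tJ} can be computed block-by-block.

A has Jordan form
J =
  [5, 1]
  [0, 5]
(up to reordering of blocks).

Per-block formulas:
  For a 2×2 Jordan block J_2(5): exp(t · J_2(5)) = e^(5t)·(I + t·N), where N is the 2×2 nilpotent shift.

After assembling e^{tJ} and conjugating by P, we get:

e^{tA} =
  [-t*exp(5*t) + exp(5*t), t*exp(5*t)]
  [-t*exp(5*t), t*exp(5*t) + exp(5*t)]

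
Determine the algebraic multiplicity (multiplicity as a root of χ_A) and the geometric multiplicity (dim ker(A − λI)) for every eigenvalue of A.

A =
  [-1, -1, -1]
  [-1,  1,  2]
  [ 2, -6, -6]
λ = -2: alg = 3, geom = 1

Step 1 — factor the characteristic polynomial to read off the algebraic multiplicities:
  χ_A(x) = (x + 2)^3

Step 2 — compute geometric multiplicities via the rank-nullity identity g(λ) = n − rank(A − λI):
  rank(A − (-2)·I) = 2, so dim ker(A − (-2)·I) = n − 2 = 1

Summary:
  λ = -2: algebraic multiplicity = 3, geometric multiplicity = 1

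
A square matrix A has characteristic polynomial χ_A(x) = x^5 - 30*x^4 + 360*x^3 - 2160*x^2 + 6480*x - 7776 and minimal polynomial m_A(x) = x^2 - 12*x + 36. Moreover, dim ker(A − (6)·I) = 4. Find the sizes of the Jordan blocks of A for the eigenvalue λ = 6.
Block sizes for λ = 6: [2, 1, 1, 1]

Step 1 — from the characteristic polynomial, algebraic multiplicity of λ = 6 is 5. From dim ker(A − (6)·I) = 4, there are exactly 4 Jordan blocks for λ = 6.
Step 2 — from the minimal polynomial, the factor (x − 6)^2 tells us the largest block for λ = 6 has size 2.
Step 3 — with total size 5, 4 blocks, and largest block 2, the block sizes (in nonincreasing order) are [2, 1, 1, 1].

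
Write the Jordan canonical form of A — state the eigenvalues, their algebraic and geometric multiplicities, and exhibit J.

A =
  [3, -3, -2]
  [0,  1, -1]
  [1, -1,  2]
J_3(2)

The characteristic polynomial is
  det(x·I − A) = x^3 - 6*x^2 + 12*x - 8 = (x - 2)^3

Eigenvalues and multiplicities (the geometric multiplicity of λ is n − rank(A − λI), which equals the number of Jordan blocks for λ):
  λ = 2: algebraic multiplicity = 3, geometric multiplicity = 1

Determining the block sizes for each eigenvalue:
  λ = 2: one block (gm = 1), so the single block has size am = 3 → block sizes [3]

Assembling the blocks gives a Jordan form
J =
  [2, 1, 0]
  [0, 2, 1]
  [0, 0, 2]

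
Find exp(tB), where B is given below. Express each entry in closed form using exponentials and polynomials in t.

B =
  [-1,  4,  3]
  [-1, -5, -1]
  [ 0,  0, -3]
e^{tB} =
  [2*t*exp(-3*t) + exp(-3*t), 4*t*exp(-3*t), t^2*exp(-3*t) + 3*t*exp(-3*t)]
  [-t*exp(-3*t), -2*t*exp(-3*t) + exp(-3*t), -t^2*exp(-3*t)/2 - t*exp(-3*t)]
  [0, 0, exp(-3*t)]

Strategy: write B = P · J · P⁻¹ where J is a Jordan canonical form, so e^{tB} = P · e^{tJ} · P⁻¹, and e^{tJ} can be computed block-by-block.

B has Jordan form
J =
  [-3,  1,  0]
  [ 0, -3,  1]
  [ 0,  0, -3]
(up to reordering of blocks).

Per-block formulas:
  For a 3×3 Jordan block J_3(-3): exp(t · J_3(-3)) = e^(-3t)·(I + t·N + (t^2/2)·N^2), where N is the 3×3 nilpotent shift.

After assembling e^{tJ} and conjugating by P, we get:

e^{tB} =
  [2*t*exp(-3*t) + exp(-3*t), 4*t*exp(-3*t), t^2*exp(-3*t) + 3*t*exp(-3*t)]
  [-t*exp(-3*t), -2*t*exp(-3*t) + exp(-3*t), -t^2*exp(-3*t)/2 - t*exp(-3*t)]
  [0, 0, exp(-3*t)]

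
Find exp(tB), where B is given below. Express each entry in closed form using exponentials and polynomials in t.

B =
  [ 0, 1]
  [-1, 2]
e^{tB} =
  [-t*exp(t) + exp(t), t*exp(t)]
  [-t*exp(t), t*exp(t) + exp(t)]

Strategy: write B = P · J · P⁻¹ where J is a Jordan canonical form, so e^{tB} = P · e^{tJ} · P⁻¹, and e^{tJ} can be computed block-by-block.

B has Jordan form
J =
  [1, 1]
  [0, 1]
(up to reordering of blocks).

Per-block formulas:
  For a 2×2 Jordan block J_2(1): exp(t · J_2(1)) = e^(1t)·(I + t·N), where N is the 2×2 nilpotent shift.

After assembling e^{tJ} and conjugating by P, we get:

e^{tB} =
  [-t*exp(t) + exp(t), t*exp(t)]
  [-t*exp(t), t*exp(t) + exp(t)]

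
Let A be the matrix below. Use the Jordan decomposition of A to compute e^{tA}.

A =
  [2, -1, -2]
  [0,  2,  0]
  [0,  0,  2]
e^{tA} =
  [exp(2*t), -t*exp(2*t), -2*t*exp(2*t)]
  [0, exp(2*t), 0]
  [0, 0, exp(2*t)]

Strategy: write A = P · J · P⁻¹ where J is a Jordan canonical form, so e^{tA} = P · e^{tJ} · P⁻¹, and e^{tJ} can be computed block-by-block.

A has Jordan form
J =
  [2, 1, 0]
  [0, 2, 0]
  [0, 0, 2]
(up to reordering of blocks).

Per-block formulas:
  For a 1×1 block at λ = 2: exp(t · [2]) = [e^(2t)].
  For a 2×2 Jordan block J_2(2): exp(t · J_2(2)) = e^(2t)·(I + t·N), where N is the 2×2 nilpotent shift.

After assembling e^{tJ} and conjugating by P, we get:

e^{tA} =
  [exp(2*t), -t*exp(2*t), -2*t*exp(2*t)]
  [0, exp(2*t), 0]
  [0, 0, exp(2*t)]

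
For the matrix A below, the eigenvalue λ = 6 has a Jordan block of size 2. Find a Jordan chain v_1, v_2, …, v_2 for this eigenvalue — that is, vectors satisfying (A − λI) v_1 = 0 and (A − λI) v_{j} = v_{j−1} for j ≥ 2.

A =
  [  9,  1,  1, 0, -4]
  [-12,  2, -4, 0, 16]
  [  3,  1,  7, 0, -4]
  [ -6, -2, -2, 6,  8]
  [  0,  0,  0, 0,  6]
A Jordan chain for λ = 6 of length 2:
v_1 = (3, -12, 3, -6, 0)ᵀ
v_2 = (1, 0, 0, 0, 0)ᵀ

Let N = A − (6)·I. We want v_2 with N^2 v_2 = 0 but N^1 v_2 ≠ 0; then v_{j-1} := N · v_j for j = 2, …, 2.

Pick v_2 = (1, 0, 0, 0, 0)ᵀ.
Then v_1 = N · v_2 = (3, -12, 3, -6, 0)ᵀ.

Sanity check: (A − (6)·I) v_1 = (0, 0, 0, 0, 0)ᵀ = 0. ✓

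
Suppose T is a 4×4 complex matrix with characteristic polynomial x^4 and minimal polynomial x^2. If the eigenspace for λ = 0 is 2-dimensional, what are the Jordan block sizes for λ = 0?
Block sizes for λ = 0: [2, 2]

Step 1 — from the characteristic polynomial, algebraic multiplicity of λ = 0 is 4. From dim ker(T − (0)·I) = 2, there are exactly 2 Jordan blocks for λ = 0.
Step 2 — from the minimal polynomial, the factor (x − 0)^2 tells us the largest block for λ = 0 has size 2.
Step 3 — with total size 4, 2 blocks, and largest block 2, the block sizes (in nonincreasing order) are [2, 2].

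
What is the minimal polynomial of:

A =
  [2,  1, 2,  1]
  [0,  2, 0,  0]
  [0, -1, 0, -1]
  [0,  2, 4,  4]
x^2 - 4*x + 4

The characteristic polynomial is χ_A(x) = (x - 2)^4, so the eigenvalues are known. The minimal polynomial is
  m_A(x) = Π_λ (x − λ)^{k_λ}
where k_λ is the size of the *largest* Jordan block for λ (equivalently, the smallest k with (A − λI)^k v = 0 for every generalised eigenvector v of λ).

  λ = 2: largest Jordan block has size 2, contributing (x − 2)^2

So m_A(x) = (x - 2)^2 = x^2 - 4*x + 4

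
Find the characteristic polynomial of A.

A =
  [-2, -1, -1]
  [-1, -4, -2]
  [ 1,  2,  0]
x^3 + 6*x^2 + 12*x + 8

Expanding det(x·I − A) (e.g. by cofactor expansion or by noting that A is similar to its Jordan form J, which has the same characteristic polynomial as A) gives
  χ_A(x) = x^3 + 6*x^2 + 12*x + 8
which factors as (x + 2)^3. The eigenvalues (with algebraic multiplicities) are λ = -2 with multiplicity 3.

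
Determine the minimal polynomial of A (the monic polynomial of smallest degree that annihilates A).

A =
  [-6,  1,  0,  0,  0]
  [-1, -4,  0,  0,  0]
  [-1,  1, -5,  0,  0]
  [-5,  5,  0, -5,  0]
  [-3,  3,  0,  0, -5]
x^2 + 10*x + 25

The characteristic polynomial is χ_A(x) = (x + 5)^5, so the eigenvalues are known. The minimal polynomial is
  m_A(x) = Π_λ (x − λ)^{k_λ}
where k_λ is the size of the *largest* Jordan block for λ (equivalently, the smallest k with (A − λI)^k v = 0 for every generalised eigenvector v of λ).

  λ = -5: largest Jordan block has size 2, contributing (x + 5)^2

So m_A(x) = (x + 5)^2 = x^2 + 10*x + 25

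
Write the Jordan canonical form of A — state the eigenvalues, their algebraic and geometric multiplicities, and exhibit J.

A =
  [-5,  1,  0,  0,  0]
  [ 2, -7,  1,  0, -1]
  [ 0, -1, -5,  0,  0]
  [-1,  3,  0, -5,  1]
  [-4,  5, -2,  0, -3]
J_3(-5) ⊕ J_2(-5)

The characteristic polynomial is
  det(x·I − A) = x^5 + 25*x^4 + 250*x^3 + 1250*x^2 + 3125*x + 3125 = (x + 5)^5

Eigenvalues and multiplicities (the geometric multiplicity of λ is n − rank(A − λI), which equals the number of Jordan blocks for λ):
  λ = -5: algebraic multiplicity = 5, geometric multiplicity = 2

Determining the block sizes for each eigenvalue:
  λ = -5: with am = 5 and gm = 2, the partition is not yet determined (e.g. several partitions of 5 into 2 parts exist). Let N = A − (-5)·I. Computing rank(N^1) = 3, rank(N^2) = 1, rank(N^3) = 0; the number of blocks of size ≥ j is rank(N^{j−1}) − rank(N^j), giving [2, 2, 1]. So we have 1 block(s) of size 3, 1 block(s) of size 2 → block sizes [3, 2]

Assembling the blocks gives a Jordan form
J =
  [-5,  1,  0,  0,  0]
  [ 0, -5,  1,  0,  0]
  [ 0,  0, -5,  0,  0]
  [ 0,  0,  0, -5,  1]
  [ 0,  0,  0,  0, -5]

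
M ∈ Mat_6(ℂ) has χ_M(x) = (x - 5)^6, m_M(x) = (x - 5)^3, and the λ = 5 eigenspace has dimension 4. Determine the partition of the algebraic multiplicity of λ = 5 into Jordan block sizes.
Block sizes for λ = 5: [3, 1, 1, 1]

Step 1 — from the characteristic polynomial, algebraic multiplicity of λ = 5 is 6. From dim ker(M − (5)·I) = 4, there are exactly 4 Jordan blocks for λ = 5.
Step 2 — from the minimal polynomial, the factor (x − 5)^3 tells us the largest block for λ = 5 has size 3.
Step 3 — with total size 6, 4 blocks, and largest block 3, the block sizes (in nonincreasing order) are [3, 1, 1, 1].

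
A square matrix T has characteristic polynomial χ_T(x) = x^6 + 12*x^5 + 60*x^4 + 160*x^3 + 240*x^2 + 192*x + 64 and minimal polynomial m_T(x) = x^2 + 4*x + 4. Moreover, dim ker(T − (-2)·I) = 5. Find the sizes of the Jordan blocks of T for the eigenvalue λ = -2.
Block sizes for λ = -2: [2, 1, 1, 1, 1]

Step 1 — from the characteristic polynomial, algebraic multiplicity of λ = -2 is 6. From dim ker(T − (-2)·I) = 5, there are exactly 5 Jordan blocks for λ = -2.
Step 2 — from the minimal polynomial, the factor (x + 2)^2 tells us the largest block for λ = -2 has size 2.
Step 3 — with total size 6, 5 blocks, and largest block 2, the block sizes (in nonincreasing order) are [2, 1, 1, 1, 1].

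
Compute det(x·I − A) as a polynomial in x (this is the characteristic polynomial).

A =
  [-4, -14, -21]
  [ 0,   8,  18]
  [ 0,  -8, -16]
x^3 + 12*x^2 + 48*x + 64

Expanding det(x·I − A) (e.g. by cofactor expansion or by noting that A is similar to its Jordan form J, which has the same characteristic polynomial as A) gives
  χ_A(x) = x^3 + 12*x^2 + 48*x + 64
which factors as (x + 4)^3. The eigenvalues (with algebraic multiplicities) are λ = -4 with multiplicity 3.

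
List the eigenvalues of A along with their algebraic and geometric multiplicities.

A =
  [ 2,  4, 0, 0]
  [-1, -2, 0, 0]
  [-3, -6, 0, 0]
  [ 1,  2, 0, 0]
λ = 0: alg = 4, geom = 3

Step 1 — factor the characteristic polynomial to read off the algebraic multiplicities:
  χ_A(x) = x^4

Step 2 — compute geometric multiplicities via the rank-nullity identity g(λ) = n − rank(A − λI):
  rank(A − (0)·I) = 1, so dim ker(A − (0)·I) = n − 1 = 3

Summary:
  λ = 0: algebraic multiplicity = 4, geometric multiplicity = 3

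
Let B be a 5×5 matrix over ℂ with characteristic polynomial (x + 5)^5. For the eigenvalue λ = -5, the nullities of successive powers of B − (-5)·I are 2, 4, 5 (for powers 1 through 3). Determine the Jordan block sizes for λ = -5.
Block sizes for λ = -5: [3, 2]

From the dimensions of kernels of powers, the number of Jordan blocks of size at least j is d_j − d_{j−1} where d_j = dim ker(N^j) (with d_0 = 0). Computing the differences gives [2, 2, 1].
The number of blocks of size exactly k is (#blocks of size ≥ k) − (#blocks of size ≥ k + 1), so the partition is: 1 block(s) of size 2, 1 block(s) of size 3.
In nonincreasing order the block sizes are [3, 2].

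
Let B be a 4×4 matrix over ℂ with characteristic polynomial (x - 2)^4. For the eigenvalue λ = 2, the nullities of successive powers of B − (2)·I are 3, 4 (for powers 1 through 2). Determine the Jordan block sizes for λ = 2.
Block sizes for λ = 2: [2, 1, 1]

From the dimensions of kernels of powers, the number of Jordan blocks of size at least j is d_j − d_{j−1} where d_j = dim ker(N^j) (with d_0 = 0). Computing the differences gives [3, 1].
The number of blocks of size exactly k is (#blocks of size ≥ k) − (#blocks of size ≥ k + 1), so the partition is: 2 block(s) of size 1, 1 block(s) of size 2.
In nonincreasing order the block sizes are [2, 1, 1].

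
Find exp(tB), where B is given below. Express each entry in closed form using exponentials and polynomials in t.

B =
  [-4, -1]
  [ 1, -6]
e^{tB} =
  [t*exp(-5*t) + exp(-5*t), -t*exp(-5*t)]
  [t*exp(-5*t), -t*exp(-5*t) + exp(-5*t)]

Strategy: write B = P · J · P⁻¹ where J is a Jordan canonical form, so e^{tB} = P · e^{tJ} · P⁻¹, and e^{tJ} can be computed block-by-block.

B has Jordan form
J =
  [-5,  1]
  [ 0, -5]
(up to reordering of blocks).

Per-block formulas:
  For a 2×2 Jordan block J_2(-5): exp(t · J_2(-5)) = e^(-5t)·(I + t·N), where N is the 2×2 nilpotent shift.

After assembling e^{tJ} and conjugating by P, we get:

e^{tB} =
  [t*exp(-5*t) + exp(-5*t), -t*exp(-5*t)]
  [t*exp(-5*t), -t*exp(-5*t) + exp(-5*t)]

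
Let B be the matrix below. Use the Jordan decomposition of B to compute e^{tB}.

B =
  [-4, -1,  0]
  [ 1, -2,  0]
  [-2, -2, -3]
e^{tB} =
  [-t*exp(-3*t) + exp(-3*t), -t*exp(-3*t), 0]
  [t*exp(-3*t), t*exp(-3*t) + exp(-3*t), 0]
  [-2*t*exp(-3*t), -2*t*exp(-3*t), exp(-3*t)]

Strategy: write B = P · J · P⁻¹ where J is a Jordan canonical form, so e^{tB} = P · e^{tJ} · P⁻¹, and e^{tJ} can be computed block-by-block.

B has Jordan form
J =
  [-3,  1,  0]
  [ 0, -3,  0]
  [ 0,  0, -3]
(up to reordering of blocks).

Per-block formulas:
  For a 1×1 block at λ = -3: exp(t · [-3]) = [e^(-3t)].
  For a 2×2 Jordan block J_2(-3): exp(t · J_2(-3)) = e^(-3t)·(I + t·N), where N is the 2×2 nilpotent shift.

After assembling e^{tJ} and conjugating by P, we get:

e^{tB} =
  [-t*exp(-3*t) + exp(-3*t), -t*exp(-3*t), 0]
  [t*exp(-3*t), t*exp(-3*t) + exp(-3*t), 0]
  [-2*t*exp(-3*t), -2*t*exp(-3*t), exp(-3*t)]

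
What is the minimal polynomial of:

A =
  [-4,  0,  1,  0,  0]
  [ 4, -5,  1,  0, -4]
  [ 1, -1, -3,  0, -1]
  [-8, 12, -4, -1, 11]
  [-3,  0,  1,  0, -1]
x^5 + 14*x^4 + 73*x^3 + 172*x^2 + 176*x + 64

The characteristic polynomial is χ_A(x) = (x + 1)^2*(x + 4)^3, so the eigenvalues are known. The minimal polynomial is
  m_A(x) = Π_λ (x − λ)^{k_λ}
where k_λ is the size of the *largest* Jordan block for λ (equivalently, the smallest k with (A − λI)^k v = 0 for every generalised eigenvector v of λ).

  λ = -4: largest Jordan block has size 3, contributing (x + 4)^3
  λ = -1: largest Jordan block has size 2, contributing (x + 1)^2

So m_A(x) = (x + 1)^2*(x + 4)^3 = x^5 + 14*x^4 + 73*x^3 + 172*x^2 + 176*x + 64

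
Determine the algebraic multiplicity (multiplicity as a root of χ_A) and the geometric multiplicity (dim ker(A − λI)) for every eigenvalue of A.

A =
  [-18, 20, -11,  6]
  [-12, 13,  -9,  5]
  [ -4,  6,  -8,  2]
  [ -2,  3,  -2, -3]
λ = -4: alg = 4, geom = 2

Step 1 — factor the characteristic polynomial to read off the algebraic multiplicities:
  χ_A(x) = (x + 4)^4

Step 2 — compute geometric multiplicities via the rank-nullity identity g(λ) = n − rank(A − λI):
  rank(A − (-4)·I) = 2, so dim ker(A − (-4)·I) = n − 2 = 2

Summary:
  λ = -4: algebraic multiplicity = 4, geometric multiplicity = 2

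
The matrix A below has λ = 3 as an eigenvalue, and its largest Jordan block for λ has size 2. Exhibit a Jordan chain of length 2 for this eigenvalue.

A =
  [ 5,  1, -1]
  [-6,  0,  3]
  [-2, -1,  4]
A Jordan chain for λ = 3 of length 2:
v_1 = (2, -6, -2)ᵀ
v_2 = (1, 0, 0)ᵀ

Let N = A − (3)·I. We want v_2 with N^2 v_2 = 0 but N^1 v_2 ≠ 0; then v_{j-1} := N · v_j for j = 2, …, 2.

Pick v_2 = (1, 0, 0)ᵀ.
Then v_1 = N · v_2 = (2, -6, -2)ᵀ.

Sanity check: (A − (3)·I) v_1 = (0, 0, 0)ᵀ = 0. ✓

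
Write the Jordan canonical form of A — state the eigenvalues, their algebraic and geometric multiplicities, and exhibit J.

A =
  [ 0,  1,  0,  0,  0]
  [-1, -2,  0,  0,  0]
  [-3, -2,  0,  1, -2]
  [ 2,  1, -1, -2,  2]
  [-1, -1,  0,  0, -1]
J_2(-1) ⊕ J_2(-1) ⊕ J_1(-1)

The characteristic polynomial is
  det(x·I − A) = x^5 + 5*x^4 + 10*x^3 + 10*x^2 + 5*x + 1 = (x + 1)^5

Eigenvalues and multiplicities (the geometric multiplicity of λ is n − rank(A − λI), which equals the number of Jordan blocks for λ):
  λ = -1: algebraic multiplicity = 5, geometric multiplicity = 3

Determining the block sizes for each eigenvalue:
  λ = -1: with am = 5 and gm = 3, the partition is not yet determined (e.g. several partitions of 5 into 3 parts exist). Let N = A − (-1)·I. Computing rank(N^1) = 2, rank(N^2) = 0; the number of blocks of size ≥ j is rank(N^{j−1}) − rank(N^j), giving [3, 2]. So we have 2 block(s) of size 2, 1 block(s) of size 1 → block sizes [2, 2, 1]

Assembling the blocks gives a Jordan form
J =
  [-1,  1,  0,  0,  0]
  [ 0, -1,  0,  0,  0]
  [ 0,  0, -1,  1,  0]
  [ 0,  0,  0, -1,  0]
  [ 0,  0,  0,  0, -1]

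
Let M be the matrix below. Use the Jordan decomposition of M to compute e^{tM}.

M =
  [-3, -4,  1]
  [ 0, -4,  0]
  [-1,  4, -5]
e^{tM} =
  [t*exp(-4*t) + exp(-4*t), -4*t*exp(-4*t), t*exp(-4*t)]
  [0, exp(-4*t), 0]
  [-t*exp(-4*t), 4*t*exp(-4*t), -t*exp(-4*t) + exp(-4*t)]

Strategy: write M = P · J · P⁻¹ where J is a Jordan canonical form, so e^{tM} = P · e^{tJ} · P⁻¹, and e^{tJ} can be computed block-by-block.

M has Jordan form
J =
  [-4,  1,  0]
  [ 0, -4,  0]
  [ 0,  0, -4]
(up to reordering of blocks).

Per-block formulas:
  For a 2×2 Jordan block J_2(-4): exp(t · J_2(-4)) = e^(-4t)·(I + t·N), where N is the 2×2 nilpotent shift.
  For a 1×1 block at λ = -4: exp(t · [-4]) = [e^(-4t)].

After assembling e^{tJ} and conjugating by P, we get:

e^{tM} =
  [t*exp(-4*t) + exp(-4*t), -4*t*exp(-4*t), t*exp(-4*t)]
  [0, exp(-4*t), 0]
  [-t*exp(-4*t), 4*t*exp(-4*t), -t*exp(-4*t) + exp(-4*t)]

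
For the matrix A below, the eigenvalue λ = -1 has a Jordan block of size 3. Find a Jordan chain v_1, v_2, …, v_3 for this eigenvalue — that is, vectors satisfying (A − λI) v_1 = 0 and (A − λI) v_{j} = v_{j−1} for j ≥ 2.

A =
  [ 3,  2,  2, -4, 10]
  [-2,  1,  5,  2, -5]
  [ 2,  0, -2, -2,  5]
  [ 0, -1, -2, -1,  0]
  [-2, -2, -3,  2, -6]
A Jordan chain for λ = -1 of length 3:
v_1 = (-4, 8, -4, -2, 0)ᵀ
v_2 = (4, -2, 2, 0, -2)ᵀ
v_3 = (1, 0, 0, 0, 0)ᵀ

Let N = A − (-1)·I. We want v_3 with N^3 v_3 = 0 but N^2 v_3 ≠ 0; then v_{j-1} := N · v_j for j = 3, …, 2.

Pick v_3 = (1, 0, 0, 0, 0)ᵀ.
Then v_2 = N · v_3 = (4, -2, 2, 0, -2)ᵀ.
Then v_1 = N · v_2 = (-4, 8, -4, -2, 0)ᵀ.

Sanity check: (A − (-1)·I) v_1 = (0, 0, 0, 0, 0)ᵀ = 0. ✓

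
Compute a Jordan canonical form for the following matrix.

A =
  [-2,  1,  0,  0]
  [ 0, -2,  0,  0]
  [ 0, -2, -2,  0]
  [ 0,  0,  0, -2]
J_2(-2) ⊕ J_1(-2) ⊕ J_1(-2)

The characteristic polynomial is
  det(x·I − A) = x^4 + 8*x^3 + 24*x^2 + 32*x + 16 = (x + 2)^4

Eigenvalues and multiplicities (the geometric multiplicity of λ is n − rank(A − λI), which equals the number of Jordan blocks for λ):
  λ = -2: algebraic multiplicity = 4, geometric multiplicity = 3

Determining the block sizes for each eigenvalue:
  λ = -2: 3 blocks summing to 4 forces exactly one block of size 2 and the rest size 1 → block sizes [2, 1, 1]

Assembling the blocks gives a Jordan form
J =
  [-2,  1,  0,  0]
  [ 0, -2,  0,  0]
  [ 0,  0, -2,  0]
  [ 0,  0,  0, -2]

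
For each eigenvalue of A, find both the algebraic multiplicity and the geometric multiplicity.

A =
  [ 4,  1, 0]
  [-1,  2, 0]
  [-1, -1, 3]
λ = 3: alg = 3, geom = 2

Step 1 — factor the characteristic polynomial to read off the algebraic multiplicities:
  χ_A(x) = (x - 3)^3

Step 2 — compute geometric multiplicities via the rank-nullity identity g(λ) = n − rank(A − λI):
  rank(A − (3)·I) = 1, so dim ker(A − (3)·I) = n − 1 = 2

Summary:
  λ = 3: algebraic multiplicity = 3, geometric multiplicity = 2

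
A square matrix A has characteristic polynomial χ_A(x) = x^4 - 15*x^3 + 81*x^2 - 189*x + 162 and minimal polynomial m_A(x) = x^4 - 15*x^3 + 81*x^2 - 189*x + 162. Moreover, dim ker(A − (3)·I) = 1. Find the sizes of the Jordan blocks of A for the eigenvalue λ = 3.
Block sizes for λ = 3: [3]

Step 1 — from the characteristic polynomial, algebraic multiplicity of λ = 3 is 3. From dim ker(A − (3)·I) = 1, there are exactly 1 Jordan blocks for λ = 3.
Step 2 — from the minimal polynomial, the factor (x − 3)^3 tells us the largest block for λ = 3 has size 3.
Step 3 — with total size 3, 1 blocks, and largest block 3, the block sizes (in nonincreasing order) are [3].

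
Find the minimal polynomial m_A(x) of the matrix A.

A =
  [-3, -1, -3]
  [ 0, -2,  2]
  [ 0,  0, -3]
x^3 + 8*x^2 + 21*x + 18

The characteristic polynomial is χ_A(x) = (x + 2)*(x + 3)^2, so the eigenvalues are known. The minimal polynomial is
  m_A(x) = Π_λ (x − λ)^{k_λ}
where k_λ is the size of the *largest* Jordan block for λ (equivalently, the smallest k with (A − λI)^k v = 0 for every generalised eigenvector v of λ).

  λ = -3: largest Jordan block has size 2, contributing (x + 3)^2
  λ = -2: largest Jordan block has size 1, contributing (x + 2)

So m_A(x) = (x + 2)*(x + 3)^2 = x^3 + 8*x^2 + 21*x + 18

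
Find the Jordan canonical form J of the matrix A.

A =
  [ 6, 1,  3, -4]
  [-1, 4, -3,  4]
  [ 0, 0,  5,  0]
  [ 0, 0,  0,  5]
J_2(5) ⊕ J_1(5) ⊕ J_1(5)

The characteristic polynomial is
  det(x·I − A) = x^4 - 20*x^3 + 150*x^2 - 500*x + 625 = (x - 5)^4

Eigenvalues and multiplicities (the geometric multiplicity of λ is n − rank(A − λI), which equals the number of Jordan blocks for λ):
  λ = 5: algebraic multiplicity = 4, geometric multiplicity = 3

Determining the block sizes for each eigenvalue:
  λ = 5: 3 blocks summing to 4 forces exactly one block of size 2 and the rest size 1 → block sizes [2, 1, 1]

Assembling the blocks gives a Jordan form
J =
  [5, 1, 0, 0]
  [0, 5, 0, 0]
  [0, 0, 5, 0]
  [0, 0, 0, 5]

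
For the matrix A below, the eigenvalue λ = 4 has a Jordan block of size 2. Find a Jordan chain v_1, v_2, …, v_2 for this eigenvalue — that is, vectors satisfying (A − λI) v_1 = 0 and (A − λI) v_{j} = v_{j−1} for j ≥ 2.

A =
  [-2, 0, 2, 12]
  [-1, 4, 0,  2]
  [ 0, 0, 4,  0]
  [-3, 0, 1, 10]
A Jordan chain for λ = 4 of length 2:
v_1 = (-6, -1, 0, -3)ᵀ
v_2 = (1, 0, 0, 0)ᵀ

Let N = A − (4)·I. We want v_2 with N^2 v_2 = 0 but N^1 v_2 ≠ 0; then v_{j-1} := N · v_j for j = 2, …, 2.

Pick v_2 = (1, 0, 0, 0)ᵀ.
Then v_1 = N · v_2 = (-6, -1, 0, -3)ᵀ.

Sanity check: (A − (4)·I) v_1 = (0, 0, 0, 0)ᵀ = 0. ✓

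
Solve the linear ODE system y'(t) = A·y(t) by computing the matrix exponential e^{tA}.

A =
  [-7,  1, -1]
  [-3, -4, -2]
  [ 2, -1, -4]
e^{tA} =
  [-t^2*exp(-5*t)/2 - 2*t*exp(-5*t) + exp(-5*t), t*exp(-5*t), -t^2*exp(-5*t)/2 - t*exp(-5*t)]
  [-t^2*exp(-5*t)/2 - 3*t*exp(-5*t), t*exp(-5*t) + exp(-5*t), -t^2*exp(-5*t)/2 - 2*t*exp(-5*t)]
  [t^2*exp(-5*t)/2 + 2*t*exp(-5*t), -t*exp(-5*t), t^2*exp(-5*t)/2 + t*exp(-5*t) + exp(-5*t)]

Strategy: write A = P · J · P⁻¹ where J is a Jordan canonical form, so e^{tA} = P · e^{tJ} · P⁻¹, and e^{tJ} can be computed block-by-block.

A has Jordan form
J =
  [-5,  1,  0]
  [ 0, -5,  1]
  [ 0,  0, -5]
(up to reordering of blocks).

Per-block formulas:
  For a 3×3 Jordan block J_3(-5): exp(t · J_3(-5)) = e^(-5t)·(I + t·N + (t^2/2)·N^2), where N is the 3×3 nilpotent shift.

After assembling e^{tJ} and conjugating by P, we get:

e^{tA} =
  [-t^2*exp(-5*t)/2 - 2*t*exp(-5*t) + exp(-5*t), t*exp(-5*t), -t^2*exp(-5*t)/2 - t*exp(-5*t)]
  [-t^2*exp(-5*t)/2 - 3*t*exp(-5*t), t*exp(-5*t) + exp(-5*t), -t^2*exp(-5*t)/2 - 2*t*exp(-5*t)]
  [t^2*exp(-5*t)/2 + 2*t*exp(-5*t), -t*exp(-5*t), t^2*exp(-5*t)/2 + t*exp(-5*t) + exp(-5*t)]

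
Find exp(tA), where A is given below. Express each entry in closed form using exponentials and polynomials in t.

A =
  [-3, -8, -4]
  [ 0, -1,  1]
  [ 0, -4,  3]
e^{tA} =
  [exp(-3*t), 8*t*exp(t) - 4*exp(t) + 4*exp(-3*t), -4*t*exp(t)]
  [0, -2*t*exp(t) + exp(t), t*exp(t)]
  [0, -4*t*exp(t), 2*t*exp(t) + exp(t)]

Strategy: write A = P · J · P⁻¹ where J is a Jordan canonical form, so e^{tA} = P · e^{tJ} · P⁻¹, and e^{tJ} can be computed block-by-block.

A has Jordan form
J =
  [-3, 0, 0]
  [ 0, 1, 1]
  [ 0, 0, 1]
(up to reordering of blocks).

Per-block formulas:
  For a 1×1 block at λ = -3: exp(t · [-3]) = [e^(-3t)].
  For a 2×2 Jordan block J_2(1): exp(t · J_2(1)) = e^(1t)·(I + t·N), where N is the 2×2 nilpotent shift.

After assembling e^{tJ} and conjugating by P, we get:

e^{tA} =
  [exp(-3*t), 8*t*exp(t) - 4*exp(t) + 4*exp(-3*t), -4*t*exp(t)]
  [0, -2*t*exp(t) + exp(t), t*exp(t)]
  [0, -4*t*exp(t), 2*t*exp(t) + exp(t)]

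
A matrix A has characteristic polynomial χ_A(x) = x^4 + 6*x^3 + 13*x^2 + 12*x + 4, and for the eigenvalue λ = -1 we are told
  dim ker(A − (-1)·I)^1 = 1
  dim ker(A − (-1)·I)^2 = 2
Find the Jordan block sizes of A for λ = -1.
Block sizes for λ = -1: [2]

From the dimensions of kernels of powers, the number of Jordan blocks of size at least j is d_j − d_{j−1} where d_j = dim ker(N^j) (with d_0 = 0). Computing the differences gives [1, 1].
The number of blocks of size exactly k is (#blocks of size ≥ k) − (#blocks of size ≥ k + 1), so the partition is: 1 block(s) of size 2.
In nonincreasing order the block sizes are [2].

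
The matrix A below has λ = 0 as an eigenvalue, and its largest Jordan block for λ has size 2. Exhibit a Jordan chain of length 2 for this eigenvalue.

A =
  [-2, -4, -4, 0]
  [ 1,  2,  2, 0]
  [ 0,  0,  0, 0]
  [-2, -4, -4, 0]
A Jordan chain for λ = 0 of length 2:
v_1 = (-2, 1, 0, -2)ᵀ
v_2 = (1, 0, 0, 0)ᵀ

Let N = A − (0)·I. We want v_2 with N^2 v_2 = 0 but N^1 v_2 ≠ 0; then v_{j-1} := N · v_j for j = 2, …, 2.

Pick v_2 = (1, 0, 0, 0)ᵀ.
Then v_1 = N · v_2 = (-2, 1, 0, -2)ᵀ.

Sanity check: (A − (0)·I) v_1 = (0, 0, 0, 0)ᵀ = 0. ✓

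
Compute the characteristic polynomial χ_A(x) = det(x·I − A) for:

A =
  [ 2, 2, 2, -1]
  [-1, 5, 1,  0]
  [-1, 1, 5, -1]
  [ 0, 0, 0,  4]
x^4 - 16*x^3 + 96*x^2 - 256*x + 256

Expanding det(x·I − A) (e.g. by cofactor expansion or by noting that A is similar to its Jordan form J, which has the same characteristic polynomial as A) gives
  χ_A(x) = x^4 - 16*x^3 + 96*x^2 - 256*x + 256
which factors as (x - 4)^4. The eigenvalues (with algebraic multiplicities) are λ = 4 with multiplicity 4.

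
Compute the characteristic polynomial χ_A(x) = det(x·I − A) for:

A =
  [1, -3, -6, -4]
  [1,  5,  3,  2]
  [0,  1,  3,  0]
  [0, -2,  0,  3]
x^4 - 12*x^3 + 54*x^2 - 108*x + 81

Expanding det(x·I − A) (e.g. by cofactor expansion or by noting that A is similar to its Jordan form J, which has the same characteristic polynomial as A) gives
  χ_A(x) = x^4 - 12*x^3 + 54*x^2 - 108*x + 81
which factors as (x - 3)^4. The eigenvalues (with algebraic multiplicities) are λ = 3 with multiplicity 4.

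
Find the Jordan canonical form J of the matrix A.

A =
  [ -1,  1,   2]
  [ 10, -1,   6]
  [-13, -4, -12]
J_2(-5) ⊕ J_1(-4)

The characteristic polynomial is
  det(x·I − A) = x^3 + 14*x^2 + 65*x + 100 = (x + 4)*(x + 5)^2

Eigenvalues and multiplicities (the geometric multiplicity of λ is n − rank(A − λI), which equals the number of Jordan blocks for λ):
  λ = -5: algebraic multiplicity = 2, geometric multiplicity = 1
  λ = -4: algebraic multiplicity = 1, geometric multiplicity = 1

Determining the block sizes for each eigenvalue:
  λ = -5: one block (gm = 1), so the single block has size am = 2 → block sizes [2]
  λ = -4: one block (gm = 1), so the single block has size am = 1 → block sizes [1]

Assembling the blocks gives a Jordan form
J =
  [-5,  1,  0]
  [ 0, -5,  0]
  [ 0,  0, -4]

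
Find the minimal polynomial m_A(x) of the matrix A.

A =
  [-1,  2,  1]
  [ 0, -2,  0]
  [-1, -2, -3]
x^2 + 4*x + 4

The characteristic polynomial is χ_A(x) = (x + 2)^3, so the eigenvalues are known. The minimal polynomial is
  m_A(x) = Π_λ (x − λ)^{k_λ}
where k_λ is the size of the *largest* Jordan block for λ (equivalently, the smallest k with (A − λI)^k v = 0 for every generalised eigenvector v of λ).

  λ = -2: largest Jordan block has size 2, contributing (x + 2)^2

So m_A(x) = (x + 2)^2 = x^2 + 4*x + 4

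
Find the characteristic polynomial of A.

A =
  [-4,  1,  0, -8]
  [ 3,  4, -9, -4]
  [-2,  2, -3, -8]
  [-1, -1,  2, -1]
x^4 + 4*x^3 + 6*x^2 + 4*x + 1

Expanding det(x·I − A) (e.g. by cofactor expansion or by noting that A is similar to its Jordan form J, which has the same characteristic polynomial as A) gives
  χ_A(x) = x^4 + 4*x^3 + 6*x^2 + 4*x + 1
which factors as (x + 1)^4. The eigenvalues (with algebraic multiplicities) are λ = -1 with multiplicity 4.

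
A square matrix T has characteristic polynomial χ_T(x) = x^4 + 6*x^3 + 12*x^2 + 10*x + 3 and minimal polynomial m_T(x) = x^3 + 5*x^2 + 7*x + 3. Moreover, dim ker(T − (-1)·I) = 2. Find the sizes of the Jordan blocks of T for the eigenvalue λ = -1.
Block sizes for λ = -1: [2, 1]

Step 1 — from the characteristic polynomial, algebraic multiplicity of λ = -1 is 3. From dim ker(T − (-1)·I) = 2, there are exactly 2 Jordan blocks for λ = -1.
Step 2 — from the minimal polynomial, the factor (x + 1)^2 tells us the largest block for λ = -1 has size 2.
Step 3 — with total size 3, 2 blocks, and largest block 2, the block sizes (in nonincreasing order) are [2, 1].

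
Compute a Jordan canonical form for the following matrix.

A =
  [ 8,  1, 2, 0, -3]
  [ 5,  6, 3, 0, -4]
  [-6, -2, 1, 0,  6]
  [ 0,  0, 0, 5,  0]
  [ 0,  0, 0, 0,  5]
J_3(5) ⊕ J_1(5) ⊕ J_1(5)

The characteristic polynomial is
  det(x·I − A) = x^5 - 25*x^4 + 250*x^3 - 1250*x^2 + 3125*x - 3125 = (x - 5)^5

Eigenvalues and multiplicities (the geometric multiplicity of λ is n − rank(A − λI), which equals the number of Jordan blocks for λ):
  λ = 5: algebraic multiplicity = 5, geometric multiplicity = 3

Determining the block sizes for each eigenvalue:
  λ = 5: with am = 5 and gm = 3, the partition is not yet determined (e.g. several partitions of 5 into 3 parts exist). Let N = A − (5)·I. Computing rank(N^1) = 2, rank(N^2) = 1, rank(N^3) = 0; the number of blocks of size ≥ j is rank(N^{j−1}) − rank(N^j), giving [3, 1, 1]. So we have 1 block(s) of size 3, 2 block(s) of size 1 → block sizes [3, 1, 1]

Assembling the blocks gives a Jordan form
J =
  [5, 1, 0, 0, 0]
  [0, 5, 1, 0, 0]
  [0, 0, 5, 0, 0]
  [0, 0, 0, 5, 0]
  [0, 0, 0, 0, 5]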